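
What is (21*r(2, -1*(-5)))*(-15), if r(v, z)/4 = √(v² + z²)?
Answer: -1260*√29 ≈ -6785.3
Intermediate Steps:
r(v, z) = 4*√(v² + z²)
(21*r(2, -1*(-5)))*(-15) = (21*(4*√(2² + (-1*(-5))²)))*(-15) = (21*(4*√(4 + 5²)))*(-15) = (21*(4*√(4 + 25)))*(-15) = (21*(4*√29))*(-15) = (84*√29)*(-15) = -1260*√29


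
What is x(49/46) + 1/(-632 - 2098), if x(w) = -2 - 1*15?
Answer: -46411/2730 ≈ -17.000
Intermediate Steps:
x(w) = -17 (x(w) = -2 - 15 = -17)
x(49/46) + 1/(-632 - 2098) = -17 + 1/(-632 - 2098) = -17 + 1/(-2730) = -17 - 1/2730 = -46411/2730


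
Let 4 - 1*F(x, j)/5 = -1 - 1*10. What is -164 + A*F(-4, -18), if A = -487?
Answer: -36689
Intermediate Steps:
F(x, j) = 75 (F(x, j) = 20 - 5*(-1 - 1*10) = 20 - 5*(-1 - 10) = 20 - 5*(-11) = 20 + 55 = 75)
-164 + A*F(-4, -18) = -164 - 487*75 = -164 - 36525 = -36689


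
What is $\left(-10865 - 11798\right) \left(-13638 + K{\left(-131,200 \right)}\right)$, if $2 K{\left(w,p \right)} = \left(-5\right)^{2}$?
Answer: $\frac{617589413}{2} \approx 3.0879 \cdot 10^{8}$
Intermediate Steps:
$K{\left(w,p \right)} = \frac{25}{2}$ ($K{\left(w,p \right)} = \frac{\left(-5\right)^{2}}{2} = \frac{1}{2} \cdot 25 = \frac{25}{2}$)
$\left(-10865 - 11798\right) \left(-13638 + K{\left(-131,200 \right)}\right) = \left(-10865 - 11798\right) \left(-13638 + \frac{25}{2}\right) = \left(-22663\right) \left(- \frac{27251}{2}\right) = \frac{617589413}{2}$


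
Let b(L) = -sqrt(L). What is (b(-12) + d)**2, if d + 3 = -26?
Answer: 829 + 116*I*sqrt(3) ≈ 829.0 + 200.92*I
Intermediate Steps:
d = -29 (d = -3 - 26 = -29)
(b(-12) + d)**2 = (-sqrt(-12) - 29)**2 = (-2*I*sqrt(3) - 29)**2 = (-29 - 2*I*sqrt(3))**2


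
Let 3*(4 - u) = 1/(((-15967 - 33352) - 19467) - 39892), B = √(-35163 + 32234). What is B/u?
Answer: 326034*I*√2929/1304137 ≈ 13.53*I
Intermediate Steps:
B = I*√2929 (B = √(-2929) = I*√2929 ≈ 54.12*I)
u = 1304137/326034 (u = 4 - 1/(3*(((-15967 - 33352) - 19467) - 39892)) = 4 - 1/(3*((-49319 - 19467) - 39892)) = 4 - 1/(3*(-68786 - 39892)) = 4 - ⅓/(-108678) = 4 - ⅓*(-1/108678) = 4 + 1/326034 = 1304137/326034 ≈ 4.0000)
B/u = (I*√2929)/(1304137/326034) = (I*√2929)*(326034/1304137) = 326034*I*√2929/1304137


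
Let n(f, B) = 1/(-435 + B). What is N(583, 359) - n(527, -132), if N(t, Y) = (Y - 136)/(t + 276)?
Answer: 127300/487053 ≈ 0.26137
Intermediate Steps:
N(t, Y) = (-136 + Y)/(276 + t)
N(583, 359) - n(527, -132) = (-136 + 359)/(276 + 583) - 1/(-435 - 132) = 223/859 - 1/(-567) = (1/859)*223 - 1*(-1/567) = 223/859 + 1/567 = 127300/487053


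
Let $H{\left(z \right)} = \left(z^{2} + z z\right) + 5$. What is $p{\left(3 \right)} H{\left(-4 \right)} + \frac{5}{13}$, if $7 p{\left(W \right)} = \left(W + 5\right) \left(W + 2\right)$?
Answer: $\frac{19275}{91} \approx 211.81$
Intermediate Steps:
$p{\left(W \right)} = \frac{\left(2 + W\right) \left(5 + W\right)}{7}$ ($p{\left(W \right)} = \frac{\left(W + 5\right) \left(W + 2\right)}{7} = \frac{\left(5 + W\right) \left(2 + W\right)}{7} = \frac{\left(2 + W\right) \left(5 + W\right)}{7}$)
$H{\left(z \right)} = 5 + 2 z^{2}$ ($H{\left(z \right)} = \left(z^{2} + z^{2}\right) + 5 = 2 z^{2} + 5 = 5 + 2 z^{2}$)
$p{\left(3 \right)} H{\left(-4 \right)} + \frac{5}{13} = \left(\frac{10}{7} + 3 + \frac{3^{2}}{7}\right) \left(5 + 2 \left(-4\right)^{2}\right) + \frac{5}{13} = \left(\frac{10}{7} + 3 + \frac{1}{7} \cdot 9\right) \left(5 + 2 \cdot 16\right) + 5 \cdot \frac{1}{13} = \left(\frac{10}{7} + 3 + \frac{9}{7}\right) \left(5 + 32\right) + \frac{5}{13} = \frac{40}{7} \cdot 37 + \frac{5}{13} = \frac{1480}{7} + \frac{5}{13} = \frac{19275}{91}$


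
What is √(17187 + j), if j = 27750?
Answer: 3*√4993 ≈ 211.98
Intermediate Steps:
√(17187 + j) = √(17187 + 27750) = √44937 = 3*√4993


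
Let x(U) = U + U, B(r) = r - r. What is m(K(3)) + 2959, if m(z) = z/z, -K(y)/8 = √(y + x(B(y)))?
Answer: 2960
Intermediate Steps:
B(r) = 0
x(U) = 2*U
K(y) = -8*√y (K(y) = -8*√(y + 2*0) = -8*√(y + 0) = -8*√y)
m(z) = 1
m(K(3)) + 2959 = 1 + 2959 = 2960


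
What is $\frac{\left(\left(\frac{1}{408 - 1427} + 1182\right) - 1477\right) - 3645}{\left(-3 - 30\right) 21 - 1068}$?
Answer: $\frac{1338287}{598153} \approx 2.2374$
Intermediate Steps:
$\frac{\left(\left(\frac{1}{408 - 1427} + 1182\right) - 1477\right) - 3645}{\left(-3 - 30\right) 21 - 1068} = \frac{\left(\left(\frac{1}{-1019} + 1182\right) - 1477\right) - 3645}{\left(-33\right) 21 - 1068} = \frac{\left(\left(- \frac{1}{1019} + 1182\right) - 1477\right) - 3645}{-693 - 1068} = \frac{\left(\frac{1204457}{1019} - 1477\right) - 3645}{-1761} = \left(- \frac{300606}{1019} - 3645\right) \left(- \frac{1}{1761}\right) = \left(- \frac{4014861}{1019}\right) \left(- \frac{1}{1761}\right) = \frac{1338287}{598153}$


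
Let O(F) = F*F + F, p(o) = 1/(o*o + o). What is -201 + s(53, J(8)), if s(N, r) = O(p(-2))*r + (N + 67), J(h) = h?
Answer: -75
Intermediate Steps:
p(o) = 1/(o + o**2) (p(o) = 1/(o**2 + o) = 1/(o + o**2))
O(F) = F + F**2 (O(F) = F**2 + F = F + F**2)
s(N, r) = 67 + N + 3*r/4 (s(N, r) = ((1/((-2)*(1 - 2)))*(1 + 1/((-2)*(1 - 2))))*r + (N + 67) = ((-1/2/(-1))*(1 - 1/2/(-1)))*r + (67 + N) = ((-1/2*(-1))*(1 - 1/2*(-1)))*r + (67 + N) = ((1 + 1/2)/2)*r + (67 + N) = ((1/2)*(3/2))*r + (67 + N) = 3*r/4 + (67 + N) = 67 + N + 3*r/4)
-201 + s(53, J(8)) = -201 + (67 + 53 + (3/4)*8) = -201 + (67 + 53 + 6) = -201 + 126 = -75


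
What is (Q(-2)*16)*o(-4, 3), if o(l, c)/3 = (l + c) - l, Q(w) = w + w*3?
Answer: -1152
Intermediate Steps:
Q(w) = 4*w (Q(w) = w + 3*w = 4*w)
o(l, c) = 3*c (o(l, c) = 3*((l + c) - l) = 3*((c + l) - l) = 3*c)
(Q(-2)*16)*o(-4, 3) = ((4*(-2))*16)*(3*3) = -8*16*9 = -128*9 = -1152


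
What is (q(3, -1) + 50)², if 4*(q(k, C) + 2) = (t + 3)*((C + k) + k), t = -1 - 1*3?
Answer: 34969/16 ≈ 2185.6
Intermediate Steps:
t = -4 (t = -1 - 3 = -4)
q(k, C) = -2 - k/2 - C/4 (q(k, C) = -2 + ((-4 + 3)*((C + k) + k))/4 = -2 + (-(C + 2*k))/4 = -2 + (-C - 2*k)/4 = -2 + (-k/2 - C/4) = -2 - k/2 - C/4)
(q(3, -1) + 50)² = ((-2 - ½*3 - ¼*(-1)) + 50)² = ((-2 - 3/2 + ¼) + 50)² = (-13/4 + 50)² = (187/4)² = 34969/16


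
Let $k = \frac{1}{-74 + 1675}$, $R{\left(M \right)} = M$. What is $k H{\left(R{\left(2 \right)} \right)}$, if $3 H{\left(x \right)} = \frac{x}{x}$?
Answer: $\frac{1}{4803} \approx 0.0002082$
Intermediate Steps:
$k = \frac{1}{1601} \approx 0.00062461$
$H{\left(x \right)} = \frac{1}{3}$ ($H{\left(x \right)} = \frac{x \frac{1}{x}}{3} = \frac{1}{3} \cdot 1 = \frac{1}{3}$)
$k H{\left(R{\left(2 \right)} \right)} = \frac{1}{1601} \cdot \frac{1}{3} = \frac{1}{4803}$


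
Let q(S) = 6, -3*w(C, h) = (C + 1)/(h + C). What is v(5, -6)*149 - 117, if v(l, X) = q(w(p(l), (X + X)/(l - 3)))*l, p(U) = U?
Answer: 4353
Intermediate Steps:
w(C, h) = -(1 + C)/(3*(C + h)) (w(C, h) = -(C + 1)/(3*(h + C)) = -(1 + C)/(3*(C + h)))
v(l, X) = 6*l
v(5, -6)*149 - 117 = (6*5)*149 - 117 = 30*149 - 117 = 4470 - 117 = 4353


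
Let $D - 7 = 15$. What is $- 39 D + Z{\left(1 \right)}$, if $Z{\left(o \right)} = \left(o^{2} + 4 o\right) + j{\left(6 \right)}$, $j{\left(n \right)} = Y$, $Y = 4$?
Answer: $-849$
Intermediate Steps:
$j{\left(n \right)} = 4$
$Z{\left(o \right)} = 4 + o^{2} + 4 o$ ($Z{\left(o \right)} = \left(o^{2} + 4 o\right) + 4 = 4 + o^{2} + 4 o$)
$D = 22$ ($D = 7 + 15 = 22$)
$- 39 D + Z{\left(1 \right)} = \left(-39\right) 22 + \left(4 + 1^{2} + 4 \cdot 1\right) = -858 + \left(4 + 1 + 4\right) = -858 + 9 = -849$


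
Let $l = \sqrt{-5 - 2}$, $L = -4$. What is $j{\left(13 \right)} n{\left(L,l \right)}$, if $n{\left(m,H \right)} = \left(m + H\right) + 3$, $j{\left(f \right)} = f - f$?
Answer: $0$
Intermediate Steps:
$j{\left(f \right)} = 0$
$l = i \sqrt{7}$ ($l = \sqrt{-7} = i \sqrt{7} \approx 2.6458 i$)
$n{\left(m,H \right)} = 3 + H + m$ ($n{\left(m,H \right)} = \left(H + m\right) + 3 = 3 + H + m$)
$j{\left(13 \right)} n{\left(L,l \right)} = 0 \left(3 + i \sqrt{7} - 4\right) = 0 \left(-1 + i \sqrt{7}\right) = 0$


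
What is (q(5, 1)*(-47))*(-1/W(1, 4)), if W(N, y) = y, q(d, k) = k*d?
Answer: 235/4 ≈ 58.750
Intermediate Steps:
q(d, k) = d*k
(q(5, 1)*(-47))*(-1/W(1, 4)) = ((5*1)*(-47))*(-1/4) = (5*(-47))*(-1*1/4) = -235*(-1/4) = 235/4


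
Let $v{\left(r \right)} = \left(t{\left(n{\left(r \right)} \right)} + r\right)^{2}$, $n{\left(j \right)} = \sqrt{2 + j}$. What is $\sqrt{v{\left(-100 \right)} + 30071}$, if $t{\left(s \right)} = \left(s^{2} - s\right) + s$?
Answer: $5 \sqrt{2771} \approx 263.2$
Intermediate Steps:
$t{\left(s \right)} = s^{2}$
$v{\left(r \right)} = \left(2 + 2 r\right)^{2}$ ($v{\left(r \right)} = \left(\left(\sqrt{2 + r}\right)^{2} + r\right)^{2} = \left(\left(2 + r\right) + r\right)^{2} = \left(2 + 2 r\right)^{2}$)
$\sqrt{v{\left(-100 \right)} + 30071} = \sqrt{4 \left(1 - 100\right)^{2} + 30071} = \sqrt{4 \left(-99\right)^{2} + 30071} = \sqrt{4 \cdot 9801 + 30071} = \sqrt{39204 + 30071} = \sqrt{69275} = 5 \sqrt{2771}$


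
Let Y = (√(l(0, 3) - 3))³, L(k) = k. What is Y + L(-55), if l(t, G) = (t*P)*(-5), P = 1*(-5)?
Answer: -55 - 3*I*√3 ≈ -55.0 - 5.1962*I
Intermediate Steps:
P = -5
l(t, G) = 25*t (l(t, G) = (t*(-5))*(-5) = -5*t*(-5) = 25*t)
Y = -3*I*√3 (Y = (√(25*0 - 3))³ = (√(0 - 3))³ = (√(-3))³ = (I*√3)³ = -3*I*√3 ≈ -5.1962*I)
Y + L(-55) = -3*I*√3 - 55 = -55 - 3*I*√3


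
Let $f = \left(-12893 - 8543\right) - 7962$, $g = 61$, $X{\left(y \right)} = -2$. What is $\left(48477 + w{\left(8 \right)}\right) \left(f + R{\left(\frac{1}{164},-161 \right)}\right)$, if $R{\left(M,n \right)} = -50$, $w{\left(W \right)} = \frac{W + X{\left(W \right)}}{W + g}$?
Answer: $- \frac{32833724904}{23} \approx -1.4276 \cdot 10^{9}$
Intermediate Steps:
$w{\left(W \right)} = \frac{-2 + W}{61 + W}$ ($w{\left(W \right)} = \frac{W - 2}{W + 61} = \frac{-2 + W}{61 + W}$)
$f = -29398$ ($f = -21436 - 7962 = -29398$)
$\left(48477 + w{\left(8 \right)}\right) \left(f + R{\left(\frac{1}{164},-161 \right)}\right) = \left(48477 + \frac{-2 + 8}{61 + 8}\right) \left(-29398 - 50\right) = \left(48477 + \frac{1}{69} \cdot 6\right) \left(-29448\right) = \left(48477 + \frac{2}{23}\right) \left(-29448\right) = \frac{1114973}{23} \left(-29448\right) = - \frac{32833724904}{23}$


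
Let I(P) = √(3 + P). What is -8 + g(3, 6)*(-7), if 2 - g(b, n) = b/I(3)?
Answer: -22 + 7*√6/2 ≈ -13.427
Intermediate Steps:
g(b, n) = 2 - b*√6/6 (g(b, n) = 2 - b/(√(3 + 3)) = 2 - b/(√6) = 2 - b*√6/6)
-8 + g(3, 6)*(-7) = -8 + (2 - ⅙*3*√6)*(-7) = -8 + (2 - √6/2)*(-7) = -8 + (-14 + 7*√6/2) = -22 + 7*√6/2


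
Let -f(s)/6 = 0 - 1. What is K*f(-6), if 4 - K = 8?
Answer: -24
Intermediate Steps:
K = -4 (K = 4 - 1*8 = 4 - 8 = -4)
f(s) = 6 (f(s) = -6*(0 - 1) = -6*(-1) = 6)
K*f(-6) = -4*6 = -24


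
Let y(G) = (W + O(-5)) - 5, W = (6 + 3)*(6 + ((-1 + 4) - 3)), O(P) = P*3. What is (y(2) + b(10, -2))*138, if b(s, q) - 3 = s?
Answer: 6486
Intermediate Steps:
b(s, q) = 3 + s
O(P) = 3*P
W = 54 (W = 9*(6 + (3 - 3)) = 9*(6 + 0) = 9*6 = 54)
y(G) = 34 (y(G) = (54 + 3*(-5)) - 5 = (54 - 15) - 5 = 39 - 5 = 34)
(y(2) + b(10, -2))*138 = (34 + (3 + 10))*138 = (34 + 13)*138 = 47*138 = 6486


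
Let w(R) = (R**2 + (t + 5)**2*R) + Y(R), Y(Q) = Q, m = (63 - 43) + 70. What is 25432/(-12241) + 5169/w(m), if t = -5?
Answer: -48338117/33417930 ≈ -1.4465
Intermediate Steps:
m = 90 (m = 20 + 70 = 90)
w(R) = R + R**2 (w(R) = (R**2 + (-5 + 5)**2*R) + R = (R**2 + 0**2*R) + R = (R**2 + 0*R) + R = (R**2 + 0) + R = R**2 + R = R + R**2)
25432/(-12241) + 5169/w(m) = 25432/(-12241) + 5169/((90*(1 + 90))) = 25432*(-1/12241) + 5169/((90*91)) = -25432/12241 + 5169/8190 = -25432/12241 + 5169*(1/8190) = -25432/12241 + 1723/2730 = -48338117/33417930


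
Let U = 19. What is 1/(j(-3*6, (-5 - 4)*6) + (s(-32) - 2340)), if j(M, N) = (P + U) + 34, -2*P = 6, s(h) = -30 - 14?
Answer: -1/2334 ≈ -0.00042845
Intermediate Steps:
s(h) = -44
P = -3 (P = -½*6 = -3)
j(M, N) = 50 (j(M, N) = (-3 + 19) + 34 = 16 + 34 = 50)
1/(j(-3*6, (-5 - 4)*6) + (s(-32) - 2340)) = 1/(50 + (-44 - 2340)) = 1/(50 - 2384) = 1/(-2334) = -1/2334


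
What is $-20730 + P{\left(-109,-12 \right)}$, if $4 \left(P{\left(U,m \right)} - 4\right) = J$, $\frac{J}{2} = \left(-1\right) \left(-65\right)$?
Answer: $- \frac{41387}{2} \approx -20694.0$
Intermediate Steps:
$J = 130$ ($J = 2 \left(\left(-1\right) \left(-65\right)\right) = 2 \cdot 65 = 130$)
$P{\left(U,m \right)} = \frac{73}{2}$ ($P{\left(U,m \right)} = 4 + \frac{1}{4} \cdot 130 = 4 + \frac{65}{2} = \frac{73}{2}$)
$-20730 + P{\left(-109,-12 \right)} = -20730 + \frac{73}{2} = - \frac{41387}{2}$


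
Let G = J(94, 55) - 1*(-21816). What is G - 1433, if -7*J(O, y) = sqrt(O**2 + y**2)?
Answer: 20383 - sqrt(11861)/7 ≈ 20367.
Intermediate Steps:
J(O, y) = -sqrt(O**2 + y**2)/7
G = 21816 - sqrt(11861)/7 (G = -sqrt(94**2 + 55**2)/7 - 1*(-21816) = -sqrt(8836 + 3025)/7 + 21816 = -sqrt(11861)/7 + 21816 = 21816 - sqrt(11861)/7 ≈ 21800.)
G - 1433 = (21816 - sqrt(11861)/7) - 1433 = 20383 - sqrt(11861)/7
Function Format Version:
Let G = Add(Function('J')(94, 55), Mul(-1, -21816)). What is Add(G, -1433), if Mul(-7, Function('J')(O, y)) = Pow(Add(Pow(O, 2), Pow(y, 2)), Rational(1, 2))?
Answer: Add(20383, Mul(Rational(-1, 7), Pow(11861, Rational(1, 2)))) ≈ 20367.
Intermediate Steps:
Function('J')(O, y) = Mul(Rational(-1, 7), Pow(Add(Pow(O, 2), Pow(y, 2)), Rational(1, 2)))
G = Add(21816, Mul(Rational(-1, 7), Pow(11861, Rational(1, 2)))) (G = Add(Mul(Rational(-1, 7), Pow(Add(Pow(94, 2), Pow(55, 2)), Rational(1, 2))), Mul(-1, -21816)) = Add(Mul(Rational(-1, 7), Pow(Add(8836, 3025), Rational(1, 2))), 21816) = Add(Mul(Rational(-1, 7), Pow(11861, Rational(1, 2))), 21816) = Add(21816, Mul(Rational(-1, 7), Pow(11861, Rational(1, 2)))) ≈ 21800.)
Add(G, -1433) = Add(Add(21816, Mul(Rational(-1, 7), Pow(11861, Rational(1, 2)))), -1433) = Add(20383, Mul(Rational(-1, 7), Pow(11861, Rational(1, 2))))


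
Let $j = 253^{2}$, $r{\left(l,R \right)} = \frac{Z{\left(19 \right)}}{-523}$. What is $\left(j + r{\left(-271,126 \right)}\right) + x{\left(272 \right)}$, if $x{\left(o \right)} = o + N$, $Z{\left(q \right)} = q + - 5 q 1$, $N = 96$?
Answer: $\frac{33669247}{523} \approx 64377.0$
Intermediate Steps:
$Z{\left(q \right)} = - 4 q$ ($Z{\left(q \right)} = q - 5 q = - 4 q$)
$r{\left(l,R \right)} = \frac{76}{523}$ ($r{\left(l,R \right)} = \frac{\left(-4\right) 19}{-523} = \left(-76\right) \left(- \frac{1}{523}\right) = \frac{76}{523}$)
$x{\left(o \right)} = 96 + o$ ($x{\left(o \right)} = o + 96 = 96 + o$)
$j = 64009$
$\left(j + r{\left(-271,126 \right)}\right) + x{\left(272 \right)} = \left(64009 + \frac{76}{523}\right) + \left(96 + 272\right) = \frac{33476783}{523} + 368 = \frac{33669247}{523}$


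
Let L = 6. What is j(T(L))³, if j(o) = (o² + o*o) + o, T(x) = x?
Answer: 474552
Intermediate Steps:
j(o) = o + 2*o² (j(o) = (o² + o²) + o = 2*o² + o = o + 2*o²)
j(T(L))³ = (6*(1 + 2*6))³ = (6*(1 + 12))³ = (6*13)³ = 78³ = 474552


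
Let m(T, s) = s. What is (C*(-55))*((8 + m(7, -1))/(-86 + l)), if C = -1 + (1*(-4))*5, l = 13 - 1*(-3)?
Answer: -231/2 ≈ -115.50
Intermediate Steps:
l = 16 (l = 13 + 3 = 16)
C = -21 (C = -1 - 4*5 = -1 - 20 = -21)
(C*(-55))*((8 + m(7, -1))/(-86 + l)) = (-21*(-55))*((8 - 1)/(-86 + 16)) = 1155*(7/(-70)) = 1155*(7*(-1/70)) = 1155*(-1/10) = -231/2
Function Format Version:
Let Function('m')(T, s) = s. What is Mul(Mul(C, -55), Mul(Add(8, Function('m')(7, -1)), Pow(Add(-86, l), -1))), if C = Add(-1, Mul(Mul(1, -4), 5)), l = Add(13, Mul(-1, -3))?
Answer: Rational(-231, 2) ≈ -115.50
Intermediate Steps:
l = 16 (l = Add(13, 3) = 16)
C = -21 (C = Add(-1, Mul(-4, 5)) = Add(-1, -20) = -21)
Mul(Mul(C, -55), Mul(Add(8, Function('m')(7, -1)), Pow(Add(-86, l), -1))) = Mul(Mul(-21, -55), Mul(Add(8, -1), Pow(Add(-86, 16), -1))) = Mul(1155, Mul(7, Pow(-70, -1))) = Mul(1155, Mul(7, Rational(-1, 70))) = Mul(1155, Rational(-1, 10)) = Rational(-231, 2)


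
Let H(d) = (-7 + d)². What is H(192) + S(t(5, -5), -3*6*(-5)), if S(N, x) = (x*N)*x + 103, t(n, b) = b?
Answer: -6172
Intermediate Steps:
S(N, x) = 103 + N*x² (S(N, x) = (N*x)*x + 103 = N*x² + 103 = 103 + N*x²)
H(192) + S(t(5, -5), -3*6*(-5)) = (-7 + 192)² + (103 - 5*(-3*6*(-5))²) = 185² + (103 - 5*(-18*(-5))²) = 34225 + (103 - 5*90²) = 34225 + (103 - 5*8100) = 34225 + (103 - 40500) = 34225 - 40397 = -6172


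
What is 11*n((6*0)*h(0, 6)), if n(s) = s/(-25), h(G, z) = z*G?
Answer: 0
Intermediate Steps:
h(G, z) = G*z
n(s) = -s/25 (n(s) = s*(-1/25) = -s/25)
11*n((6*0)*h(0, 6)) = 11*(-6*0*0*6/25) = 11*(-0*0) = 11*(-1/25*0) = 11*0 = 0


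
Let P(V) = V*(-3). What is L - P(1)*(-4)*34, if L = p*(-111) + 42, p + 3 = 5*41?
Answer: -22788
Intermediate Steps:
P(V) = -3*V
p = 202 (p = -3 + 5*41 = -3 + 205 = 202)
L = -22380 (L = 202*(-111) + 42 = -22422 + 42 = -22380)
L - P(1)*(-4)*34 = -22380 - -3*1*(-4)*34 = -22380 - (-3*(-4))*34 = -22380 - 12*34 = -22380 - 1*408 = -22380 - 408 = -22788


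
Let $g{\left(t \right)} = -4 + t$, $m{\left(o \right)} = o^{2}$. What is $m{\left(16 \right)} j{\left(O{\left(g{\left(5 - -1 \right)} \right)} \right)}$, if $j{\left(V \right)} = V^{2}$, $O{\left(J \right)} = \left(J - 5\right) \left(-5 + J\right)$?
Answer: $20736$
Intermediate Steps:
$O{\left(J \right)} = \left(-5 + J\right)^{2}$ ($O{\left(J \right)} = \left(-5 + J\right) \left(-5 + J\right) = \left(-5 + J\right)^{2}$)
$m{\left(16 \right)} j{\left(O{\left(g{\left(5 - -1 \right)} \right)} \right)} = 16^{2} \left(\left(-5 + \left(-4 + \left(5 - -1\right)\right)\right)^{2}\right)^{2} = 256 \left(\left(-5 + \left(-4 + \left(5 + 1\right)\right)\right)^{2}\right)^{2} = 256 \left(\left(-5 + \left(-4 + 6\right)\right)^{2}\right)^{2} = 256 \left(\left(-5 + 2\right)^{2}\right)^{2} = 256 \left(\left(-3\right)^{2}\right)^{2} = 256 \cdot 9^{2} = 256 \cdot 81 = 20736$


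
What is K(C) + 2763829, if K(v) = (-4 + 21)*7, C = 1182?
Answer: 2763948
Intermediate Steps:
K(v) = 119 (K(v) = 17*7 = 119)
K(C) + 2763829 = 119 + 2763829 = 2763948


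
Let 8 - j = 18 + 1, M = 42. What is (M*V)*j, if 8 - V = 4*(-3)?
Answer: -9240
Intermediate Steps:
V = 20 (V = 8 - 4*(-3) = 8 - 1*(-12) = 8 + 12 = 20)
j = -11 (j = 8 - (18 + 1) = 8 - 1*19 = 8 - 19 = -11)
(M*V)*j = (42*20)*(-11) = 840*(-11) = -9240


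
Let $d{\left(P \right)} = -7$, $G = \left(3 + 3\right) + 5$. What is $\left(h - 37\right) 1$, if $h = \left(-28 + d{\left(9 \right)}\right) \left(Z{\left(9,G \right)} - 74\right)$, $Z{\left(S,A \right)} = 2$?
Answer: $2483$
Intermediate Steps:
$G = 11$ ($G = 6 + 5 = 11$)
$h = 2520$ ($h = \left(-28 - 7\right) \left(2 - 74\right) = \left(-35\right) \left(-72\right) = 2520$)
$\left(h - 37\right) 1 = \left(2520 - 37\right) 1 = 2483 \cdot 1 = 2483$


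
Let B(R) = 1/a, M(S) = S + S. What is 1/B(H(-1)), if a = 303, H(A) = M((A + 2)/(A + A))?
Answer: 303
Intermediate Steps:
M(S) = 2*S
H(A) = (2 + A)/A (H(A) = 2*((A + 2)/(A + A)) = 2*((2 + A)/((2*A))) = 2*((2 + A)*(1/(2*A))) = 2*((2 + A)/(2*A)) = (2 + A)/A)
B(R) = 1/303
1/B(H(-1)) = 1/(1/303) = 303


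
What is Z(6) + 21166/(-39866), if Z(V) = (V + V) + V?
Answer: 348211/19933 ≈ 17.469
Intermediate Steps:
Z(V) = 3*V (Z(V) = 2*V + V = 3*V)
Z(6) + 21166/(-39866) = 3*6 + 21166/(-39866) = 18 + 21166*(-1/39866) = 18 - 10583/19933 = 348211/19933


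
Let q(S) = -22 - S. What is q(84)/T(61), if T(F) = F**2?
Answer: -106/3721 ≈ -0.028487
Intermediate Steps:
q(84)/T(61) = (-22 - 1*84)/(61**2) = (-22 - 84)/3721 = -106*1/3721 = -106/3721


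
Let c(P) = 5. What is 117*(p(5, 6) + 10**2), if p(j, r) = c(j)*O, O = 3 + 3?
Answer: 15210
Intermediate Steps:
O = 6
p(j, r) = 30 (p(j, r) = 5*6 = 30)
117*(p(5, 6) + 10**2) = 117*(30 + 10**2) = 117*(30 + 100) = 117*130 = 15210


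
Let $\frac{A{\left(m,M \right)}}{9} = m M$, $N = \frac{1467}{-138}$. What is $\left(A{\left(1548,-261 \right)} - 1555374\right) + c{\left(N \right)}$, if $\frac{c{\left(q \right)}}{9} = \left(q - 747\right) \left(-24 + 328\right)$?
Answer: $- \frac{167083566}{23} \approx -7.2645 \cdot 10^{6}$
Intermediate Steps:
$N = - \frac{489}{46}$ ($N = 1467 \left(- \frac{1}{138}\right) = - \frac{489}{46} \approx -10.63$)
$c{\left(q \right)} = -2043792 + 2736 q$ ($c{\left(q \right)} = 9 \left(q - 747\right) \left(-24 + 328\right) = 9 \left(-747 + q\right) 304 = 9 \left(-227088 + 304 q\right) = -2043792 + 2736 q$)
$A{\left(m,M \right)} = 9 M m$ ($A{\left(m,M \right)} = 9 m M = 9 M m$)
$\left(A{\left(1548,-261 \right)} - 1555374\right) + c{\left(N \right)} = \left(9 \left(-261\right) 1548 - 1555374\right) + \left(-2043792 + 2736 \left(- \frac{489}{46}\right)\right) = \left(-3636252 - 1555374\right) - \frac{47676168}{23} = -5191626 - \frac{47676168}{23} = - \frac{167083566}{23}$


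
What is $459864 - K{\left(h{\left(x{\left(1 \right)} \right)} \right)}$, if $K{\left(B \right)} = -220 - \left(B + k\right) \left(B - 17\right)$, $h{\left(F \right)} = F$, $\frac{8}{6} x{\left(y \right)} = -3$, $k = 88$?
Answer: $\frac{7334933}{16} \approx 4.5843 \cdot 10^{5}$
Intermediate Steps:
$x{\left(y \right)} = - \frac{9}{4}$ ($x{\left(y \right)} = \frac{3}{4} \left(-3\right) = - \frac{9}{4}$)
$K{\left(B \right)} = -220 - \left(-17 + B\right) \left(88 + B\right)$ ($K{\left(B \right)} = -220 - \left(B + 88\right) \left(B - 17\right) = -220 - \left(88 + B\right) \left(-17 + B\right) = -220 - \left(-17 + B\right) \left(88 + B\right)$)
$459864 - K{\left(h{\left(x{\left(1 \right)} \right)} \right)} = 459864 - \left(1276 - \left(- \frac{9}{4}\right)^{2} - - \frac{639}{4}\right) = 459864 - \left(1276 - \frac{81}{16} + \frac{639}{4}\right) = 459864 - \frac{22891}{16} = \frac{7334933}{16}$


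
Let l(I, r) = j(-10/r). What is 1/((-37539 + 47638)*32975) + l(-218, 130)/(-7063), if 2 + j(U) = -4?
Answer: 1998094213/2352081590075 ≈ 0.00084950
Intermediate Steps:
j(U) = -6 (j(U) = -2 - 4 = -6)
l(I, r) = -6
1/((-37539 + 47638)*32975) + l(-218, 130)/(-7063) = 1/((-37539 + 47638)*32975) - 6/(-7063) = (1/32975)/10099 - 6*(-1/7063) = (1/10099)*(1/32975) + 6/7063 = 1/333014525 + 6/7063 = 1998094213/2352081590075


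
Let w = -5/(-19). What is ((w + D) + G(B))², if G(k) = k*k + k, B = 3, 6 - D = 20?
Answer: 1089/361 ≈ 3.0166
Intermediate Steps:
w = 5/19 (w = -5*(-1/19) = 5/19 ≈ 0.26316)
D = -14 (D = 6 - 1*20 = 6 - 20 = -14)
G(k) = k + k² (G(k) = k² + k = k + k²)
((w + D) + G(B))² = ((5/19 - 14) + 3*(1 + 3))² = (-261/19 + 3*4)² = (-261/19 + 12)² = (-33/19)² = 1089/361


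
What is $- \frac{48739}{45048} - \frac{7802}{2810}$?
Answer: $- \frac{244210543}{63292440} \approx -3.8584$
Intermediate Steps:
$- \frac{48739}{45048} - \frac{7802}{2810} = \left(-48739\right) \frac{1}{45048} - \frac{3901}{1405} = - \frac{48739}{45048} - \frac{3901}{1405} = - \frac{244210543}{63292440}$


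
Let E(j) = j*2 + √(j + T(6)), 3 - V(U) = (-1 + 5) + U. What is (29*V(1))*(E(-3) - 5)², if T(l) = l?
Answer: -7192 + 1276*√3 ≈ -4981.9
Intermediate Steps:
V(U) = -1 - U (V(U) = 3 - ((-1 + 5) + U) = 3 - (4 + U) = 3 + (-4 - U) = -1 - U)
E(j) = √(6 + j) + 2*j (E(j) = j*2 + √(j + 6) = 2*j + √(6 + j) = √(6 + j) + 2*j)
(29*V(1))*(E(-3) - 5)² = (29*(-1 - 1*1))*((√(6 - 3) + 2*(-3)) - 5)² = (29*(-1 - 1))*((√3 - 6) - 5)² = (29*(-2))*((-6 + √3) - 5)² = -58*(-11 + √3)²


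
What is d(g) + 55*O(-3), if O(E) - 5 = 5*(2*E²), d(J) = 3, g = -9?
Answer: 5228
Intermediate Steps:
O(E) = 5 + 10*E² (O(E) = 5 + 5*(2*E²) = 5 + 10*E²)
d(g) + 55*O(-3) = 3 + 55*(5 + 10*(-3)²) = 3 + 55*(5 + 10*9) = 3 + 55*(5 + 90) = 3 + 55*95 = 3 + 5225 = 5228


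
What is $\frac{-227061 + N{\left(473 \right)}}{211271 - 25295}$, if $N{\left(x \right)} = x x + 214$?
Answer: $- \frac{1559}{92988} \approx -0.016766$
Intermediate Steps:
$N{\left(x \right)} = 214 + x^{2}$ ($N{\left(x \right)} = x^{2} + 214 = 214 + x^{2}$)
$\frac{-227061 + N{\left(473 \right)}}{211271 - 25295} = \frac{-227061 + \left(214 + 473^{2}\right)}{211271 - 25295} = \frac{-227061 + \left(214 + 223729\right)}{185976} = \left(-227061 + 223943\right) \frac{1}{185976} = \left(-3118\right) \frac{1}{185976} = - \frac{1559}{92988}$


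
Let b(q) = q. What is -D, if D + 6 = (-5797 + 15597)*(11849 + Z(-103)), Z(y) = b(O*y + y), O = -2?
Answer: -117129594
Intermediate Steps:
Z(y) = -y (Z(y) = -2*y + y = -y)
D = 117129594 (D = -6 + (-5797 + 15597)*(11849 - 1*(-103)) = -6 + 9800*(11849 + 103) = -6 + 9800*11952 = -6 + 117129600 = 117129594)
-D = -1*117129594 = -117129594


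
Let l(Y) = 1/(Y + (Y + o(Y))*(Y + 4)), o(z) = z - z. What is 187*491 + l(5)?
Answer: 4590851/50 ≈ 91817.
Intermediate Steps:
o(z) = 0
l(Y) = 1/(Y + Y*(4 + Y)) (l(Y) = 1/(Y + (Y + 0)*(Y + 4)) = 1/(Y + Y*(4 + Y)))
187*491 + l(5) = 187*491 + 1/(5*(5 + 5)) = 91817 + (1/5)/10 = 91817 + (1/5)*(1/10) = 91817 + 1/50 = 4590851/50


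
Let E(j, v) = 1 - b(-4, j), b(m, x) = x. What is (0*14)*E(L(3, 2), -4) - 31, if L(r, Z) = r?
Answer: -31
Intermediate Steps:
E(j, v) = 1 - j
(0*14)*E(L(3, 2), -4) - 31 = (0*14)*(1 - 1*3) - 31 = 0*(1 - 3) - 31 = 0*(-2) - 31 = 0 - 31 = -31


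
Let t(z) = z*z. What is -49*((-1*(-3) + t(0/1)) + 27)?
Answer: -1470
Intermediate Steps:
t(z) = z²
-49*((-1*(-3) + t(0/1)) + 27) = -49*((-1*(-3) + (0/1)²) + 27) = -49*((3 + (0*1)²) + 27) = -49*((3 + 0²) + 27) = -49*((3 + 0) + 27) = -49*(3 + 27) = -49*30 = -1470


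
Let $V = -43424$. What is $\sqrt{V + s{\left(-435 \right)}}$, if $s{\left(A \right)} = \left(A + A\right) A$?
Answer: $\sqrt{335026} \approx 578.81$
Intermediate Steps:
$s{\left(A \right)} = 2 A^{2}$ ($s{\left(A \right)} = 2 A A = 2 A^{2}$)
$\sqrt{V + s{\left(-435 \right)}} = \sqrt{-43424 + 2 \left(-435\right)^{2}} = \sqrt{-43424 + 2 \cdot 189225} = \sqrt{-43424 + 378450} = \sqrt{335026}$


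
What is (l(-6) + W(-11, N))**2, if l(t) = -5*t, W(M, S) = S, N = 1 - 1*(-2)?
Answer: 1089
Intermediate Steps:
N = 3 (N = 1 + 2 = 3)
(l(-6) + W(-11, N))**2 = (-5*(-6) + 3)**2 = (30 + 3)**2 = 33**2 = 1089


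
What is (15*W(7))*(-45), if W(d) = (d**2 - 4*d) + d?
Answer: -18900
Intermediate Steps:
W(d) = d**2 - 3*d
(15*W(7))*(-45) = (15*(7*(-3 + 7)))*(-45) = (15*(7*4))*(-45) = (15*28)*(-45) = 420*(-45) = -18900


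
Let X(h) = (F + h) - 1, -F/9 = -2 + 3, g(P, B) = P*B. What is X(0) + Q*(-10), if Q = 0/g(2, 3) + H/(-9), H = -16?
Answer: -250/9 ≈ -27.778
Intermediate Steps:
g(P, B) = B*P
F = -9 (F = -9*(-2 + 3) = -9*1 = -9)
X(h) = -10 + h (X(h) = (-9 + h) - 1 = -10 + h)
Q = 16/9 (Q = 0/((3*2)) - 16/(-9) = 0/6 - 16*(-⅑) = 0*(⅙) + 16/9 = 0 + 16/9 = 16/9 ≈ 1.7778)
X(0) + Q*(-10) = (-10 + 0) + (16/9)*(-10) = -10 - 160/9 = -250/9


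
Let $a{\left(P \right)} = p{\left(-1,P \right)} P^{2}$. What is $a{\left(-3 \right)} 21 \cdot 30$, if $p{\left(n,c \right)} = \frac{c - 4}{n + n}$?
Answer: $19845$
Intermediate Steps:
$p{\left(n,c \right)} = \frac{-4 + c}{2 n}$
$a{\left(P \right)} = P^{2} \left(2 - \frac{P}{2}\right)$ ($a{\left(P \right)} = \frac{-4 + P}{2 \left(-1\right)} P^{2} = \frac{1}{2} \left(-1\right) \left(-4 + P\right) P^{2} = \left(2 - \frac{P}{2}\right) P^{2} = P^{2} \left(2 - \frac{P}{2}\right)$)
$a{\left(-3 \right)} 21 \cdot 30 = \frac{\left(-3\right)^{2} \left(4 - -3\right)}{2} \cdot 21 \cdot 30 = \frac{1}{2} \cdot 9 \left(4 + 3\right) 21 \cdot 30 = \frac{1}{2} \cdot 9 \cdot 7 \cdot 21 \cdot 30 = \frac{63}{2} \cdot 21 \cdot 30 = \frac{1323}{2} \cdot 30 = 19845$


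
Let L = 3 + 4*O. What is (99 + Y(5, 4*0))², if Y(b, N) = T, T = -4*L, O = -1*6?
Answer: 33489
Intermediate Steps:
O = -6
L = -21 (L = 3 + 4*(-6) = 3 - 24 = -21)
T = 84 (T = -4*(-21) = 84)
Y(b, N) = 84
(99 + Y(5, 4*0))² = (99 + 84)² = 183² = 33489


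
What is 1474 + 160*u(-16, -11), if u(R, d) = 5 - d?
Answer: 4034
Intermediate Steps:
1474 + 160*u(-16, -11) = 1474 + 160*(5 - 1*(-11)) = 1474 + 160*(5 + 11) = 1474 + 160*16 = 1474 + 2560 = 4034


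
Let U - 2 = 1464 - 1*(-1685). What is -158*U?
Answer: -497858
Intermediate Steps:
U = 3151 (U = 2 + (1464 - 1*(-1685)) = 2 + (1464 + 1685) = 2 + 3149 = 3151)
-158*U = -158*3151 = -497858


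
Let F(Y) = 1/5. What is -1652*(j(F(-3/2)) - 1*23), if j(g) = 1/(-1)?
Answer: 39648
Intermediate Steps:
F(Y) = 1/5
j(g) = -1
-1652*(j(F(-3/2)) - 1*23) = -1652*(-1 - 1*23) = -1652*(-1 - 23) = -1652*(-24) = 39648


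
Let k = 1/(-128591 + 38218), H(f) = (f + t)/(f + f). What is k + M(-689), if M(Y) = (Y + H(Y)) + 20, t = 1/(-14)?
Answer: -1165513578765/1743475916 ≈ -668.50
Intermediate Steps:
t = -1/14 ≈ -0.071429
H(f) = (-1/14 + f)/(2*f) (H(f) = (f - 1/14)/(f + f) = (-1/14 + f)/((2*f)) = (-1/14 + f)*(1/(2*f)) = (-1/14 + f)/(2*f))
k = -1/90373 (k = 1/(-90373) = -1/90373 ≈ -1.1065e-5)
M(Y) = 20 + Y + (-1 + 14*Y)/(28*Y) (M(Y) = (Y + (-1 + 14*Y)/(28*Y)) + 20 = 20 + Y + (-1 + 14*Y)/(28*Y))
k + M(-689) = -1/90373 + (41/2 - 689 - 1/28/(-689)) = -1/90373 + (41/2 - 689 - 1/28*(-1/689)) = -1/90373 + (41/2 - 689 + 1/19292) = -1/90373 - 12896701/19292 = -1165513578765/1743475916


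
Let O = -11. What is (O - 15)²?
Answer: 676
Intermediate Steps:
(O - 15)² = (-11 - 15)² = (-26)² = 676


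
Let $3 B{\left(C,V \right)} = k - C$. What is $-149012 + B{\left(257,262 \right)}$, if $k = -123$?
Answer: $- \frac{447416}{3} \approx -1.4914 \cdot 10^{5}$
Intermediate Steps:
$B{\left(C,V \right)} = -41 - \frac{C}{3}$ ($B{\left(C,V \right)} = \frac{-123 - C}{3} = -41 - \frac{C}{3}$)
$-149012 + B{\left(257,262 \right)} = -149012 - \frac{380}{3} = - \frac{447416}{3}$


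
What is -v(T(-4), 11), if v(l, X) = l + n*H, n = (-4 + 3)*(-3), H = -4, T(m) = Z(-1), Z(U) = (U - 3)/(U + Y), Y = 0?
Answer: 8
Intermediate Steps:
Z(U) = (-3 + U)/U (Z(U) = (U - 3)/(U + 0) = (-3 + U)/U)
T(m) = 4 (T(m) = (-3 - 1)/(-1) = -1*(-4) = 4)
n = 3 (n = -1*(-3) = 3)
v(l, X) = -12 + l (v(l, X) = l + 3*(-4) = l - 12 = -12 + l)
-v(T(-4), 11) = -(-12 + 4) = -1*(-8) = 8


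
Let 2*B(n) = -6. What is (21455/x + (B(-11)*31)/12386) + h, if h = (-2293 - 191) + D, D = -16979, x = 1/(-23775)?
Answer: -6318248322061/12386 ≈ -5.1011e+8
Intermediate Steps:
x = -1/23775 ≈ -4.2061e-5
B(n) = -3 (B(n) = (1/2)*(-6) = -3)
h = -19463 (h = (-2293 - 191) - 16979 = -2484 - 16979 = -19463)
(21455/x + (B(-11)*31)/12386) + h = (21455/(-1/23775) - 3*31/12386) - 19463 = (21455*(-23775) - 93*1/12386) - 19463 = (-510092625 - 93/12386) - 19463 = -6318007253343/12386 - 19463 = -6318248322061/12386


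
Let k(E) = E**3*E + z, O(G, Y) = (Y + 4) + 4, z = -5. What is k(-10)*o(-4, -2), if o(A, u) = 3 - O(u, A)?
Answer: -9995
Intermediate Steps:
O(G, Y) = 8 + Y (O(G, Y) = (4 + Y) + 4 = 8 + Y)
o(A, u) = -5 - A (o(A, u) = 3 - (8 + A) = 3 + (-8 - A) = -5 - A)
k(E) = -5 + E**4 (k(E) = E**3*E - 5 = E**4 - 5 = -5 + E**4)
k(-10)*o(-4, -2) = (-5 + (-10)**4)*(-5 - 1*(-4)) = (-5 + 10000)*(-5 + 4) = 9995*(-1) = -9995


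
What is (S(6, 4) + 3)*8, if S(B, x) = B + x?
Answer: 104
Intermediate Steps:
(S(6, 4) + 3)*8 = ((6 + 4) + 3)*8 = (10 + 3)*8 = 13*8 = 104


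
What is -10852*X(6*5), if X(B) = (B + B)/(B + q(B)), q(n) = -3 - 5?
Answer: -325560/11 ≈ -29596.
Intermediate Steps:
q(n) = -8
X(B) = 2*B/(-8 + B) (X(B) = (B + B)/(B - 8) = (2*B)/(-8 + B) = 2*B/(-8 + B))
-10852*X(6*5) = -21704*6*5/(-8 + 6*5) = -21704*30/(-8 + 30) = -21704*30/22 = -10852*30/11 = -325560/11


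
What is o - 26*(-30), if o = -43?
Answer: 737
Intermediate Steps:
o - 26*(-30) = -43 - 26*(-30) = -43 + 780 = 737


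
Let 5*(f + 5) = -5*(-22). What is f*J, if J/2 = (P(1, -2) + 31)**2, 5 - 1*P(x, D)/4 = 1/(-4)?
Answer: 91936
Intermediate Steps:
P(x, D) = 21 (P(x, D) = 20 - 4/(-4) = 20 - 4*(-1/4) = 20 + 1 = 21)
f = 17 (f = -5 + (-5*(-22))/5 = -5 + (1/5)*110 = -5 + 22 = 17)
J = 5408 (J = 2*(21 + 31)**2 = 2*52**2 = 2*2704 = 5408)
f*J = 17*5408 = 91936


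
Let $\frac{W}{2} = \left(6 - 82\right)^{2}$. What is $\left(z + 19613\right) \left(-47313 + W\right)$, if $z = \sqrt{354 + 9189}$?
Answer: $-701380493 - 35761 \sqrt{9543} \approx -7.0487 \cdot 10^{8}$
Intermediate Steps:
$W = 11552$ ($W = 2 \left(6 - 82\right)^{2} = 2 \left(-76\right)^{2} = 2 \cdot 5776 = 11552$)
$z = \sqrt{9543} \approx 97.688$
$\left(z + 19613\right) \left(-47313 + W\right) = \left(\sqrt{9543} + 19613\right) \left(-47313 + 11552\right) = \left(19613 + \sqrt{9543}\right) \left(-35761\right) = -701380493 - 35761 \sqrt{9543}$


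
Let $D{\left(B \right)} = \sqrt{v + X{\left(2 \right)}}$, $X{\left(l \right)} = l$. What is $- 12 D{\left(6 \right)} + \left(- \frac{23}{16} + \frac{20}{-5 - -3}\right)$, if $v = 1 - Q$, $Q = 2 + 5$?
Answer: $- \frac{183}{16} - 24 i \approx -11.438 - 24.0 i$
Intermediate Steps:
$Q = 7$
$v = -6$ ($v = 1 - 7 = -6$)
$D{\left(B \right)} = 2 i$ ($D{\left(B \right)} = \sqrt{-6 + 2} = \sqrt{-4} = 2 i$)
$- 12 D{\left(6 \right)} + \left(- \frac{23}{16} + \frac{20}{-5 - -3}\right) = - 12 \cdot 2 i + \left(- \frac{23}{16} + \frac{20}{-5 - -3}\right) = - 24 i + \left(\left(-23\right) \frac{1}{16} + \frac{20}{-5 + 3}\right) = - 24 i + \left(- \frac{23}{16} + \frac{20}{-2}\right) = - 24 i + \left(- \frac{23}{16} + 20 \left(- \frac{1}{2}\right)\right) = - 24 i - \frac{183}{16} = - \frac{183}{16} - 24 i$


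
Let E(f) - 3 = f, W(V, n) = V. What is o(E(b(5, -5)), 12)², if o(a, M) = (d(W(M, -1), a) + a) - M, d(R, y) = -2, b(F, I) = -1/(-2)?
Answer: 441/4 ≈ 110.25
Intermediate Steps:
b(F, I) = ½ (b(F, I) = -1*(-½) = ½)
E(f) = 3 + f
o(a, M) = -2 + a - M (o(a, M) = (-2 + a) - M = -2 + a - M)
o(E(b(5, -5)), 12)² = (-2 + (3 + ½) - 1*12)² = (-2 + 7/2 - 12)² = (-21/2)² = 441/4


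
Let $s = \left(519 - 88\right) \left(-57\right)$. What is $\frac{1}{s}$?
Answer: $- \frac{1}{24567} \approx -4.0705 \cdot 10^{-5}$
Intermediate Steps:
$s = -24567$ ($s = \left(519 - 88\right) \left(-57\right) = 431 \left(-57\right) = -24567$)
$\frac{1}{s} = \frac{1}{-24567} = - \frac{1}{24567}$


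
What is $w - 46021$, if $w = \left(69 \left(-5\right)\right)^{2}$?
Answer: $73004$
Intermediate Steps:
$w = 119025$ ($w = \left(-345\right)^{2} = 119025$)
$w - 46021 = 119025 - 46021 = 73004$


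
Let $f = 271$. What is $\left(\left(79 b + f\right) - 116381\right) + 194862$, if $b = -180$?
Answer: $64532$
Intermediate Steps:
$\left(\left(79 b + f\right) - 116381\right) + 194862 = \left(\left(79 \left(-180\right) + 271\right) - 116381\right) + 194862 = \left(\left(-14220 + 271\right) - 116381\right) + 194862 = \left(-13949 - 116381\right) + 194862 = -130330 + 194862 = 64532$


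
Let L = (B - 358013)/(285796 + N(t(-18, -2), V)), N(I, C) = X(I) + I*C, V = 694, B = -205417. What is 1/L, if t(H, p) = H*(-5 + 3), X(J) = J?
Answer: -155408/281715 ≈ -0.55165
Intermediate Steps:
t(H, p) = -2*H (t(H, p) = H*(-2) = -2*H)
N(I, C) = I + C*I (N(I, C) = I + I*C = I + C*I)
L = -281715/155408 (L = (-205417 - 358013)/(285796 + (-2*(-18))*(1 + 694)) = -563430/(285796 + 36*695) = -563430/(285796 + 25020) = -563430/310816 = -563430*1/310816 = -281715/155408 ≈ -1.8127)
1/L = 1/(-281715/155408) = -155408/281715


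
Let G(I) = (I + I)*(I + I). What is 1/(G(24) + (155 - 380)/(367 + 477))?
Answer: 844/1944351 ≈ 0.00043408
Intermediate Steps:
G(I) = 4*I**2 (G(I) = (2*I)*(2*I) = 4*I**2)
1/(G(24) + (155 - 380)/(367 + 477)) = 1/(4*24**2 + (155 - 380)/(367 + 477)) = 1/(4*576 - 225/844) = 1/(2304 - 225*1/844) = 1/(2304 - 225/844) = 1/(1944351/844) = 844/1944351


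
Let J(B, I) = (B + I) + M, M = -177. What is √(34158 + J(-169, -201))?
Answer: √33611 ≈ 183.33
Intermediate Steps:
J(B, I) = -177 + B + I (J(B, I) = (B + I) - 177 = -177 + B + I)
√(34158 + J(-169, -201)) = √(34158 + (-177 - 169 - 201)) = √(34158 - 547) = √33611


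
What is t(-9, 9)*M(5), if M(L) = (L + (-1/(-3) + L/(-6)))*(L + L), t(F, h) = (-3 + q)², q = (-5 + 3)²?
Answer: 45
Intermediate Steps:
q = 4 (q = (-2)² = 4)
t(F, h) = 1 (t(F, h) = (-3 + 4)² = 1² = 1)
M(L) = 2*L*(⅓ + 5*L/6) (M(L) = (L + (-1*(-⅓) + L*(-⅙)))*(2*L) = (L + (⅓ - L/6))*(2*L) = (⅓ + 5*L/6)*(2*L) = 2*L*(⅓ + 5*L/6))
t(-9, 9)*M(5) = 1*((⅓)*5*(2 + 5*5)) = 1*((⅓)*5*(2 + 25)) = 1*((⅓)*5*27) = 1*45 = 45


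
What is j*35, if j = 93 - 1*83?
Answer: 350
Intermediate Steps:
j = 10 (j = 93 - 83 = 10)
j*35 = 10*35 = 350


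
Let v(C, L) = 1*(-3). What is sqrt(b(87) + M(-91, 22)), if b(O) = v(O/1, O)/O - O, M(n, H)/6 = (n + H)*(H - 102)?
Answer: 2*sqrt(6945181)/29 ≈ 181.75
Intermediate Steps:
M(n, H) = 6*(-102 + H)*(H + n) (M(n, H) = 6*((n + H)*(H - 102)) = 6*((H + n)*(-102 + H)) = 6*((-102 + H)*(H + n)) = 6*(-102 + H)*(H + n))
v(C, L) = -3
b(O) = -O - 3/O (b(O) = -3/O - O = -O - 3/O)
sqrt(b(87) + M(-91, 22)) = sqrt((-1*87 - 3/87) + (-612*22 - 612*(-91) + 6*22**2 + 6*22*(-91))) = sqrt((-87 - 3*1/87) + (-13464 + 55692 + 6*484 - 12012)) = sqrt((-87 - 1/29) + (-13464 + 55692 + 2904 - 12012)) = sqrt(-2524/29 + 33120) = sqrt(957956/29) = 2*sqrt(6945181)/29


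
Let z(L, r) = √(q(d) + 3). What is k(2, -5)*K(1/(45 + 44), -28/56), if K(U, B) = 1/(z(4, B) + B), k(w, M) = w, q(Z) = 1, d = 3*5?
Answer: 4/3 ≈ 1.3333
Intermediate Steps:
d = 15
z(L, r) = 2 (z(L, r) = √(1 + 3) = √4 = 2)
K(U, B) = 1/(2 + B)
k(2, -5)*K(1/(45 + 44), -28/56) = 2/(2 - 28/56) = 2/(2 - 28*1/56) = 2/(2 - ½) = 2/(3/2) = 2*(⅔) = 4/3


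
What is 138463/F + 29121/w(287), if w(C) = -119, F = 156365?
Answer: -266884004/1094555 ≈ -243.83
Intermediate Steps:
138463/F + 29121/w(287) = 138463/156365 + 29121/(-119) = 138463*(1/156365) + 29121*(-1/119) = 138463/156365 - 1713/7 = -266884004/1094555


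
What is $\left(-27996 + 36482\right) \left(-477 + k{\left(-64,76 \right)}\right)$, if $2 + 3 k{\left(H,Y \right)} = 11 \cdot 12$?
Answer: $- \frac{11040286}{3} \approx -3.6801 \cdot 10^{6}$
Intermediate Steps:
$k{\left(H,Y \right)} = \frac{130}{3}$ ($k{\left(H,Y \right)} = - \frac{2}{3} + \frac{11 \cdot 12}{3} = - \frac{2}{3} + \frac{1}{3} \cdot 132 = - \frac{2}{3} + 44 = \frac{130}{3}$)
$\left(-27996 + 36482\right) \left(-477 + k{\left(-64,76 \right)}\right) = \left(-27996 + 36482\right) \left(-477 + \frac{130}{3}\right) = 8486 \left(- \frac{1301}{3}\right) = - \frac{11040286}{3}$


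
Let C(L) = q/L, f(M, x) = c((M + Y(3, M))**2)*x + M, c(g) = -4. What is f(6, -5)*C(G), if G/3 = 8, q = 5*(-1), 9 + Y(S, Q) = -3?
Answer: -65/12 ≈ -5.4167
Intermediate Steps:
Y(S, Q) = -12 (Y(S, Q) = -9 - 3 = -12)
q = -5
G = 24 (G = 3*8 = 24)
f(M, x) = M - 4*x (f(M, x) = -4*x + M = M - 4*x)
C(L) = -5/L
f(6, -5)*C(G) = (6 - 4*(-5))*(-5/24) = (6 + 20)*(-5*1/24) = 26*(-5/24) = -65/12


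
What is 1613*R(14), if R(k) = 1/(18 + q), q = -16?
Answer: 1613/2 ≈ 806.50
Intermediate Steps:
R(k) = ½ (R(k) = 1/(18 - 16) = 1/2 = ½)
1613*R(14) = 1613*(½) = 1613/2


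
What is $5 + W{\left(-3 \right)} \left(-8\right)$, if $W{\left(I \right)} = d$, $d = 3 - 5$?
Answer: $21$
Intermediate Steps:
$d = -2$ ($d = 3 - 5 = -2$)
$W{\left(I \right)} = -2$
$5 + W{\left(-3 \right)} \left(-8\right) = 5 - -16 = 5 + 16 = 21$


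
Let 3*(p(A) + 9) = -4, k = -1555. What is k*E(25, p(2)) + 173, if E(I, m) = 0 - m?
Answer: -47686/3 ≈ -15895.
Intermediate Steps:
p(A) = -31/3 (p(A) = -9 + (⅓)*(-4) = -9 - 4/3 = -31/3)
E(I, m) = -m
k*E(25, p(2)) + 173 = -(-1555)*(-31)/3 + 173 = -1555*31/3 + 173 = -48205/3 + 173 = -47686/3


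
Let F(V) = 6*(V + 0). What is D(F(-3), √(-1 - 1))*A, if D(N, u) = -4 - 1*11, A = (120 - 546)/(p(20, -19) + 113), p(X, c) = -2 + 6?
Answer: 710/13 ≈ 54.615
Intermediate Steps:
p(X, c) = 4
F(V) = 6*V
A = -142/39 (A = (120 - 546)/(4 + 113) = -426/117 = -426*1/117 = -142/39 ≈ -3.6410)
D(N, u) = -15 (D(N, u) = -4 - 11 = -15)
D(F(-3), √(-1 - 1))*A = -15*(-142/39) = 710/13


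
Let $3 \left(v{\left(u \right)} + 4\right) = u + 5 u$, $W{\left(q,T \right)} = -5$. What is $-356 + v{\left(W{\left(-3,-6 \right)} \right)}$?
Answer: $-370$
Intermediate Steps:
$v{\left(u \right)} = -4 + 2 u$ ($v{\left(u \right)} = -4 + \frac{u + 5 u}{3} = -4 + \frac{6 u}{3} = -4 + 2 u$)
$-356 + v{\left(W{\left(-3,-6 \right)} \right)} = -356 + \left(-4 + 2 \left(-5\right)\right) = -356 - 14 = -370$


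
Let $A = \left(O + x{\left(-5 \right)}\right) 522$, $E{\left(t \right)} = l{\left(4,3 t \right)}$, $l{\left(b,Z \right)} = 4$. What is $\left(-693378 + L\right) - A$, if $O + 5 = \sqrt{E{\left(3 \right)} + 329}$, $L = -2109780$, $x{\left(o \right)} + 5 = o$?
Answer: $-2795328 - 1566 \sqrt{37} \approx -2.8049 \cdot 10^{6}$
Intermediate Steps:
$x{\left(o \right)} = -5 + o$
$E{\left(t \right)} = 4$
$O = -5 + 3 \sqrt{37}$ ($O = -5 + \sqrt{4 + 329} = -5 + \sqrt{333} = -5 + 3 \sqrt{37} \approx 13.248$)
$A = -7830 + 1566 \sqrt{37}$ ($A = \left(\left(-5 + 3 \sqrt{37}\right) - 10\right) 522 = \left(-15 + 3 \sqrt{37}\right) 522 = -7830 + 1566 \sqrt{37} \approx 1695.6$)
$\left(-693378 + L\right) - A = \left(-693378 - 2109780\right) - \left(-7830 + 1566 \sqrt{37}\right) = -2803158 + \left(7830 - 1566 \sqrt{37}\right) = -2795328 - 1566 \sqrt{37}$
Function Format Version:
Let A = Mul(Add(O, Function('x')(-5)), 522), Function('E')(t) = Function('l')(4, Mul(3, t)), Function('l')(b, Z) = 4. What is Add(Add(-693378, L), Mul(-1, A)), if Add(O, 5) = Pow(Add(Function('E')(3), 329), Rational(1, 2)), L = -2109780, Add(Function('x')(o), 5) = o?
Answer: Add(-2795328, Mul(-1566, Pow(37, Rational(1, 2)))) ≈ -2.8049e+6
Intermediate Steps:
Function('x')(o) = Add(-5, o)
Function('E')(t) = 4
O = Add(-5, Mul(3, Pow(37, Rational(1, 2)))) (O = Add(-5, Pow(Add(4, 329), Rational(1, 2))) = Add(-5, Pow(333, Rational(1, 2))) = Add(-5, Mul(3, Pow(37, Rational(1, 2)))) ≈ 13.248)
A = Add(-7830, Mul(1566, Pow(37, Rational(1, 2)))) (A = Mul(Add(Add(-5, Mul(3, Pow(37, Rational(1, 2)))), Add(-5, -5)), 522) = Mul(Add(Add(-5, Mul(3, Pow(37, Rational(1, 2)))), -10), 522) = Mul(Add(-15, Mul(3, Pow(37, Rational(1, 2)))), 522) = Add(-7830, Mul(1566, Pow(37, Rational(1, 2)))) ≈ 1695.6)
Add(Add(-693378, L), Mul(-1, A)) = Add(Add(-693378, -2109780), Mul(-1, Add(-7830, Mul(1566, Pow(37, Rational(1, 2)))))) = Add(-2803158, Add(7830, Mul(-1566, Pow(37, Rational(1, 2))))) = Add(-2795328, Mul(-1566, Pow(37, Rational(1, 2))))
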